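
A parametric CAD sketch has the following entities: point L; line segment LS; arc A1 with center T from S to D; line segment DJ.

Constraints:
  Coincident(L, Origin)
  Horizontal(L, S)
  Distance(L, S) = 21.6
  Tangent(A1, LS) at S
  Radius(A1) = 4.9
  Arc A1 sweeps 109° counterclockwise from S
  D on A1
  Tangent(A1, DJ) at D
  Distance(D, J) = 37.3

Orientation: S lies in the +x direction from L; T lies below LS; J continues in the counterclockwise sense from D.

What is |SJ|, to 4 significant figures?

42.43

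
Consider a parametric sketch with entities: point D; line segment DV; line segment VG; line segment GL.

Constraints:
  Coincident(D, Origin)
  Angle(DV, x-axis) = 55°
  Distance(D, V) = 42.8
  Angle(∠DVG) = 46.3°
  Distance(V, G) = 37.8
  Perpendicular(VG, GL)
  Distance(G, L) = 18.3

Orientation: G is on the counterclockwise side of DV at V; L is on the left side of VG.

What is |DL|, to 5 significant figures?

15.086

∠DVG = 46.3°, so VG runs at 55.0° + (180° − 46.3°) = 188.70° from the x-axis; with |VG| = 37.8, G = V + 37.8·(cos 188.70°, sin 188.70°) = (-12.816, 29.342). The perpendicularity gives GL at right angles to VG; with |GL| = 18.3 on the left of VG, L = G + 18.3·(0.15126, -0.98849) = (-10.048, 11.253). Then |DL| = |L − D| = 15.086.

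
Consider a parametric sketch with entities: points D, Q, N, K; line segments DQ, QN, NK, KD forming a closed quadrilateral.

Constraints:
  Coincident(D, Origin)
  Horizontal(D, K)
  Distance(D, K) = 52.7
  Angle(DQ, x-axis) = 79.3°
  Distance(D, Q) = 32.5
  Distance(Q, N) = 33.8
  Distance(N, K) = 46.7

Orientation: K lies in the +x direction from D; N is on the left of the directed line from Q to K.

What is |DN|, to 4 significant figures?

57.97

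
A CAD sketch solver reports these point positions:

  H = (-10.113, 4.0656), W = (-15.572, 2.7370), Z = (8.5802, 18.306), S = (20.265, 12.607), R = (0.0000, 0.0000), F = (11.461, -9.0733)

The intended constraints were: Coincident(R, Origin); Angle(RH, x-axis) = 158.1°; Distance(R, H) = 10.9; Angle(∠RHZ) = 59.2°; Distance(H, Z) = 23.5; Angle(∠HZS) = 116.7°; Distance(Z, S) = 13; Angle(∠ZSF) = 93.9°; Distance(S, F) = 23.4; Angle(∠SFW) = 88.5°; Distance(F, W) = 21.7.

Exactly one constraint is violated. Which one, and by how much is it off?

Distance(F, W) = 21.7 — off by 7.80.

R = (0.00, 0.00) ✓; RH at 158.1° ✓; |RH| = 10.90 ✓; ∠RHZ = 59.20° ✓; |HZ| = 23.50 ✓; ∠HZS = 116.7° ✓; |ZS| = 13.00 ✓; ∠ZSF = 93.90° ✓; |SF| = 23.40 ✓; ∠SFW = 88.50° ✓; |FW| = 29.50 ✗.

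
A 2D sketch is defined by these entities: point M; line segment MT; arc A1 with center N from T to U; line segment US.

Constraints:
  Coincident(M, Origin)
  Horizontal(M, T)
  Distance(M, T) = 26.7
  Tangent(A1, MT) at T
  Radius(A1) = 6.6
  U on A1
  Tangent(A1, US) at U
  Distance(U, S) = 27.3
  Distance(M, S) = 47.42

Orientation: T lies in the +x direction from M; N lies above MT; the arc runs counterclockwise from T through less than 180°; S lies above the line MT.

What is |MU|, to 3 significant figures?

34.0

Checks: |NU| = 6.600 ✓; ∠(NU, US) = 90.00° ✓; |US| = 27.30 ✓; |MS| = 47.42 ✓.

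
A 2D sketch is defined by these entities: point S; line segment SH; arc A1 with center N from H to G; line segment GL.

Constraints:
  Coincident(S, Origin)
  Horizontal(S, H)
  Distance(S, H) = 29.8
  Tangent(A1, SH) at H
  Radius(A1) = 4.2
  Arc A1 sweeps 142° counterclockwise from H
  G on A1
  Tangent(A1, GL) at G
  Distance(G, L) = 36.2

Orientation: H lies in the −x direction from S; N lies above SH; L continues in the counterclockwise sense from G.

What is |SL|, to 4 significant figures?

63.20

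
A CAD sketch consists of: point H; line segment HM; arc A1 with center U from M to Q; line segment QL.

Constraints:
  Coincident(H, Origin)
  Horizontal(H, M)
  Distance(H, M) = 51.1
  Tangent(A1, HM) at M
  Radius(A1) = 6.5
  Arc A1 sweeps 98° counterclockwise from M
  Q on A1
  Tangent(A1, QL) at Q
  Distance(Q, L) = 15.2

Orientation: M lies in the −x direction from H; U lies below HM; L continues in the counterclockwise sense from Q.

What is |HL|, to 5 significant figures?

59.798

H is at the origin; HM is horizontal with |HM| = 51.1 and M on the −x side, so M = (-51.100, 0.0000). Since A1 is tangent to HM there, UM ⟂ HM, so U = M + (0, -6.5) = (-51.100, -6.5000). On A1, M sits at bearing 90° from U; a 98° counterclockwise sweep puts Q at bearing 188°, so Q = U + 6.5·(cos 188°, sin 188°) = (-57.537, -7.4046). The tangent condition forces UQ to be normal to QL, so QL runs along (−sin 188°, cos 188°); with |QL| = 15.2, L = (-55.421, -22.457). Then |HL| = |L − H| = 59.798.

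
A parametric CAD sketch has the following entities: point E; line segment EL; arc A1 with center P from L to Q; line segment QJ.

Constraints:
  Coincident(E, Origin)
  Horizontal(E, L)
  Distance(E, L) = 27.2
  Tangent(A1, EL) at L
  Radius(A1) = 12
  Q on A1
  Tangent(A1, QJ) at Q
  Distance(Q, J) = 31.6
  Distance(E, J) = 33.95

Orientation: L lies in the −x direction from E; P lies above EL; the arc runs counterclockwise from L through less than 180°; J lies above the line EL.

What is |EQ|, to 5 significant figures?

17.805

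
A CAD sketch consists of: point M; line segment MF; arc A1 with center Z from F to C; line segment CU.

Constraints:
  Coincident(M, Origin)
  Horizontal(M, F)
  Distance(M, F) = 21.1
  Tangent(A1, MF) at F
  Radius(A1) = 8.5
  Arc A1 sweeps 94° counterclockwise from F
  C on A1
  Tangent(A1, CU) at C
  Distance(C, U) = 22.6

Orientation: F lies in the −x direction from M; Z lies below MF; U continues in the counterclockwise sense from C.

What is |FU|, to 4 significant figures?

32.38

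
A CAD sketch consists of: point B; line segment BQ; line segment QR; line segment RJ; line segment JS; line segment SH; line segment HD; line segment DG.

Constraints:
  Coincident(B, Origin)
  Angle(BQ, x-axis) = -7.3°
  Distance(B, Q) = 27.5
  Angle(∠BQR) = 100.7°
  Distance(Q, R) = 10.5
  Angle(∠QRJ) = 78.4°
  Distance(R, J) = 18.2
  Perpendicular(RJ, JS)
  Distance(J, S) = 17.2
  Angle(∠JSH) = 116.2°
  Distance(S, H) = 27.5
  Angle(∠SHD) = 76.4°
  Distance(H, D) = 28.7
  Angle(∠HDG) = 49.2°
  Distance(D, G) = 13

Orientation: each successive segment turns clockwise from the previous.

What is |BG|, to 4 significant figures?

30.98

B is at the origin; BQ runs at -7.3° with length 27.5, so Q = (27.28, -3.494). ∠BQR = 100.7° gives QR at -86.60° from the x-axis; with |QR| = 10.5, R = (27.90, -13.98). ∠QRJ = 78.4° gives RJ at 171.8° from the x-axis; with |RJ| = 18.2, J = (9.886, -11.38). The perpendicularity gives JS at right angles to RJ, so JS runs at 81.80°; with |JS| = 17.2, S = (12.34, 5.644). ∠JSH = 116.2° gives SH at 18.00° from the x-axis; with |SH| = 27.5, H = (38.49, 14.14). ∠SHD = 76.4° gives HD at -85.60° from the x-axis; with |HD| = 28.7, D = (40.69, -14.47). ∠HDG = 49.2° gives DG at 143.6° from the x-axis; with |DG| = 13.0, G = (30.23, -6.759). Then |BG| = |G − B| = 30.98.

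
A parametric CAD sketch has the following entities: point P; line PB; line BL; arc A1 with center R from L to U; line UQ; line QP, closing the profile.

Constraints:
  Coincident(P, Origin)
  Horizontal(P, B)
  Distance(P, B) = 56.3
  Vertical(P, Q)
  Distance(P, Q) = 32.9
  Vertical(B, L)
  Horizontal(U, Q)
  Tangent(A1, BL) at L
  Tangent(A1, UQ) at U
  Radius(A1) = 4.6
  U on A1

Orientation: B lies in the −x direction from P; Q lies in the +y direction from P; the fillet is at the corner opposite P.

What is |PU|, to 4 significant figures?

61.28

P is at the origin; PB is horizontal with |PB| = 56.3 and B on the −x side, so B = (-56.30, 0.000). P and Q share the same x with |PQ| = 32.9 and Q on the +y side, so Q = (0.000, 32.90). The virtual corner opposite P is at (-56.30, 32.90). Tangency of A1 to BL means the radius RL is perpendicular to BL and since A1 is tangent to UQ there, RU ⟂ UQ, with radius 4.6, so the center R sits 4.6 in from both sides at R = (-51.70, 28.30). That places the tangent points at L = (-56.30, 28.30) on BL and U = (-51.70, 32.90) on UQ. Then |PU| = |U − P| = 61.28.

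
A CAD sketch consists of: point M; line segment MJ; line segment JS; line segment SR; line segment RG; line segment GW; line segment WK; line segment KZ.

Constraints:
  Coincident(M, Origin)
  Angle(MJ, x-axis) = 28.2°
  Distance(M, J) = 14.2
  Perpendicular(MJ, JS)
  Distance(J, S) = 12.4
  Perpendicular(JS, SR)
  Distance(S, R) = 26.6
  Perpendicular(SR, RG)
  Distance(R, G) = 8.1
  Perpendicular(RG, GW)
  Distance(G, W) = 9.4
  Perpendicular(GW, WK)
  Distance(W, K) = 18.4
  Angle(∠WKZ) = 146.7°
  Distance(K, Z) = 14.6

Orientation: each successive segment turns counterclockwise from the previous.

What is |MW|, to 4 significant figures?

5.243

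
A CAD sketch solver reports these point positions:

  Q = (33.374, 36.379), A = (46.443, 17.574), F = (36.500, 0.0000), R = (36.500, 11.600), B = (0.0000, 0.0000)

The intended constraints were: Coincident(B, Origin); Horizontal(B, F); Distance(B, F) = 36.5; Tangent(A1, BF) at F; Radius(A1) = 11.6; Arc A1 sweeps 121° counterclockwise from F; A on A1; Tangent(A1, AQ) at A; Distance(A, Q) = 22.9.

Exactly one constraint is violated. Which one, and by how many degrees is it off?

Tangent(A1, AQ) at A — off by 3.80°.

B = (0.00, 0.00) ✓; B.y = 0.00, F.y = 0.00 ✓; |BF| = 36.50 ✓; ∠(RF, FB) = 90.00° ✓; |RF| = 11.60 ✓; bearing(R→A) − bearing(R→F) = 121.0° ✓; |RA| = 11.60 ✓; ∠(RA, AQ) = 86.20° ✗; |AQ| = 22.90 ✓.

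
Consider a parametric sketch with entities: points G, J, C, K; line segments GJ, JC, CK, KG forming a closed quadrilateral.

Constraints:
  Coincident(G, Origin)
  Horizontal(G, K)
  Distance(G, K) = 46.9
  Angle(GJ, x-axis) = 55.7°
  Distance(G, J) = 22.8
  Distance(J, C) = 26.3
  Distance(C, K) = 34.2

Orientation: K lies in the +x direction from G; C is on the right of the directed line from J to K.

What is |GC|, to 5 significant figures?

15.442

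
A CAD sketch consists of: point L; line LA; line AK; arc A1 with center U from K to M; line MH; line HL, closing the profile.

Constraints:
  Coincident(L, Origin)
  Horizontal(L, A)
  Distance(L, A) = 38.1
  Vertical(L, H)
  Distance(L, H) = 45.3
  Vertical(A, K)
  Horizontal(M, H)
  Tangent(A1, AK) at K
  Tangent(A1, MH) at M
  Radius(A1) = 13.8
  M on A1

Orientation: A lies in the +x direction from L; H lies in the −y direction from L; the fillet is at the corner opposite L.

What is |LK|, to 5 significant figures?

49.435

L is at the origin; LA is horizontal with |LA| = 38.1 and A on the +x side, so A = (38.100, 0.0000). LH is vertical with |LH| = 45.3 and H on the −y side, so H = (0.0000, -45.300). The virtual corner opposite L is at (38.100, -45.300). A1 meets AK tangentially, so UK is at right angles to AK and since A1 is tangent to MH there, UM ⟂ MH, with radius 13.8, so the center U sits 13.8 in from both sides at U = (24.300, -31.500). That places the tangent points at K = (38.100, -31.500) on AK and M = (24.300, -45.300) on MH. Then |LK| = |K − L| = 49.435.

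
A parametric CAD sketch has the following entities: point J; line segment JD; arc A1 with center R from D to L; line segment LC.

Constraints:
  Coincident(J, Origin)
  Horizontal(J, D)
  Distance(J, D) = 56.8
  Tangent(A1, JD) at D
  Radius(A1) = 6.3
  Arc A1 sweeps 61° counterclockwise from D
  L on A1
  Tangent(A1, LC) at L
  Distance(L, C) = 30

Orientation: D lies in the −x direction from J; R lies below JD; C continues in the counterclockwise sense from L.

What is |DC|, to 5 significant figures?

35.658

J is at the origin; J and D share the same y with |JD| = 56.8 and D on the −x side, so D = (-56.800, 0.0000). A1 meets JD tangentially, so RD is at right angles to JD, so R = D + (0, -6.3) = (-56.800, -6.3000). On A1, D sits at bearing 90° from R; a 61° counterclockwise sweep puts L at bearing 151°, so L = R + 6.3·(cos 151°, sin 151°) = (-62.310, -3.2457). Tangency of A1 to LC means the radius RL is perpendicular to LC, so LC runs along (−sin 151°, cos 151°); with |LC| = 30.0, C = (-76.854, -29.484). Then |DC| = |C − D| = 35.658.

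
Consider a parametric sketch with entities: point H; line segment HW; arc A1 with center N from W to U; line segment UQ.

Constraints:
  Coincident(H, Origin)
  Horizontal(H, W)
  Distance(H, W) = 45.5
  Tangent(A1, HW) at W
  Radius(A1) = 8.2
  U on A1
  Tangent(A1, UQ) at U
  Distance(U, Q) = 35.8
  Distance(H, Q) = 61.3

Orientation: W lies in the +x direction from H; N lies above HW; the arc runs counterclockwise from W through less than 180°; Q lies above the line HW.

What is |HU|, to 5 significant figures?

54.360

Checks: |NU| = 8.200 ✓; ∠(NU, UQ) = 90.00° ✓; |UQ| = 35.80 ✓; |HQ| = 61.30 ✓.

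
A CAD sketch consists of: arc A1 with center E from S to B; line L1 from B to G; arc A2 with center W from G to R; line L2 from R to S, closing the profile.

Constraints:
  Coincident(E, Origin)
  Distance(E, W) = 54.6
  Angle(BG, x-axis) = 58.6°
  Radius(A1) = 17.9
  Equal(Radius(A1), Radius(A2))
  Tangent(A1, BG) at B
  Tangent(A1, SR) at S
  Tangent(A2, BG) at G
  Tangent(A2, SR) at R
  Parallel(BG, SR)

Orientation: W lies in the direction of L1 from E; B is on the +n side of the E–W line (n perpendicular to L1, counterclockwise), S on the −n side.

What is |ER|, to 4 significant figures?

57.46

Tangency of A1 to both parallel lines with radius 17.9 puts B and S at E ± 17.9·n: B = (-15.28, 9.326), S = (15.28, -9.326). Equal radii place G and R the same way about W: G = W + 17.9·n = (13.17, 55.93), R = W − 17.9·n = (43.73, 37.28). Then |ER| = |R − E| = 57.46.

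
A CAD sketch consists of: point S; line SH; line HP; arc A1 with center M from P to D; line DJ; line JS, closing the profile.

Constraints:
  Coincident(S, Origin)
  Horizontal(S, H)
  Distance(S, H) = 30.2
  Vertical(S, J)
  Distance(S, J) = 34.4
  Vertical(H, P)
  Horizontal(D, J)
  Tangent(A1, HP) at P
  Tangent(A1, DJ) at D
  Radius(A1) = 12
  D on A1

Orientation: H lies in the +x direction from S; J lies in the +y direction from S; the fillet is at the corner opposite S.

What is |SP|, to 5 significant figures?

37.601

S is at the origin; SH is horizontal with |SH| = 30.2 and H on the +x side, so H = (30.200, 0.0000). SJ is vertical with |SJ| = 34.4 and J on the +y side, so J = (0.0000, 34.400). The virtual corner opposite S is at (30.200, 34.400). Since A1 is tangent to HP there, MP ⟂ HP and the tangent condition forces MD to be normal to DJ, with radius 12.0, so the center M sits 12.0 in from both sides at M = (18.200, 22.400). That places the tangent points at P = (30.200, 22.400) on HP and D = (18.200, 34.400) on DJ. Then |SP| = |P − S| = 37.601.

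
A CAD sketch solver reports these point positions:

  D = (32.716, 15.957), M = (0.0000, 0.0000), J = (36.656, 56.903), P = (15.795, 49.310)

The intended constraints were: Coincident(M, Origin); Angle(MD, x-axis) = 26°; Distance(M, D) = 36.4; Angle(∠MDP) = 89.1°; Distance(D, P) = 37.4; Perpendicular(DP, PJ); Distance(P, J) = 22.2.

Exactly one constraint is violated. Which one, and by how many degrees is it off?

Perpendicular(DP, PJ) — off by 6.90°.

M = (0.00, 0.00) ✓; MD at 26.00° ✓; |MD| = 36.40 ✓; ∠MDP = 89.10° ✓; |DP| = 37.40 ✓; ∠(DP, PJ) = 96.90° ✗; |PJ| = 22.20 ✓.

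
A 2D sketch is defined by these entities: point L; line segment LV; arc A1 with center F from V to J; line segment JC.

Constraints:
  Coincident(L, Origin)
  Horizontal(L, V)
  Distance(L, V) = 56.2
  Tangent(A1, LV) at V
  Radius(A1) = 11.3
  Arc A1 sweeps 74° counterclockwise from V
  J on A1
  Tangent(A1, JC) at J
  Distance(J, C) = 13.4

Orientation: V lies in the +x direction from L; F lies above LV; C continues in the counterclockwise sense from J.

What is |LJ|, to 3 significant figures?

67.6

A1 meets LV tangentially, so FV is at right angles to LV, so F = V + (0, 11.3) = (56.2, 11.3). On A1, V sits at bearing -90° from F; a 74° counterclockwise sweep puts J at bearing -16°, so J = F + 11.3·(cos -16°, sin -16°) = (67.1, 8.19). Then |LJ| = |J − L| = 67.6.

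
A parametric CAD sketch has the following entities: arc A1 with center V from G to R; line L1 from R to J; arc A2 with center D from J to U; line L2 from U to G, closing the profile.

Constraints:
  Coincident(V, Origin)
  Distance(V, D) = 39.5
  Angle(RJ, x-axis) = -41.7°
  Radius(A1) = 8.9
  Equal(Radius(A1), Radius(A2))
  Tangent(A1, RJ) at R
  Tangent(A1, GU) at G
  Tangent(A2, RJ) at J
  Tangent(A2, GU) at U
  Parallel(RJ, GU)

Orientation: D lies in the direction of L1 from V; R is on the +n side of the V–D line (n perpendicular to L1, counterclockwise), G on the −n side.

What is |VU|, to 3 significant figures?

40.5

The slot axis is L1's direction at -41.7°, so u = (cos -41.7°, sin -41.7°) = (0.747, -0.665) and n = (−sin -41.7°, cos -41.7°) = (0.665, 0.747). V is at the origin and D lies 39.5 along u from V, so D = 39.5·u = (29.5, -26.3). Tangency of A1 to both parallel lines with radius 8.9 puts R and G at V ± 8.9·n: R = (5.92, 6.65), G = (-5.92, -6.65). Equal radii place J and U the same way about D: J = D + 8.9·n = (35.4, -19.6), U = D − 8.9·n = (23.6, -32.9). Then |VU| = |U − V| = 40.5.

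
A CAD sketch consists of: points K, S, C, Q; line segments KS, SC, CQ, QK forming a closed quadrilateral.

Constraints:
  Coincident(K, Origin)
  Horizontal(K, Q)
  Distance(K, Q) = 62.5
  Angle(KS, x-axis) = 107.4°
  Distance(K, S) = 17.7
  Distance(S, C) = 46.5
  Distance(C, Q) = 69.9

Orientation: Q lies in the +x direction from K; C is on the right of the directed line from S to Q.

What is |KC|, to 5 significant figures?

29.418

Checks: K = (0.00, 0.00) ✓; |SC| = 46.50 ✓; |CQ| = 69.90 ✓.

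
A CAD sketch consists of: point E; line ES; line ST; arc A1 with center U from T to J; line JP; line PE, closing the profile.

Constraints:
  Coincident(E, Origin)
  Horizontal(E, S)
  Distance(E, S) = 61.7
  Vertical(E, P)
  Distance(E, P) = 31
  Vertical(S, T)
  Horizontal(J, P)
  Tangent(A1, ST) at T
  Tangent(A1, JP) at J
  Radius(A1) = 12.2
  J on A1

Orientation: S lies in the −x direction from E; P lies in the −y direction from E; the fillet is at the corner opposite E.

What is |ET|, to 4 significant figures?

64.50

E is at the origin; E and S share the same y with |ES| = 61.7 and S on the −x side, so S = (-61.70, 0.000). E and P share the same x with |EP| = 31.0 and P on the −y side, so P = (0.000, -31.00). The virtual corner opposite E is at (-61.70, -31.00). The tangent condition forces UT to be normal to ST and since A1 is tangent to JP there, UJ ⟂ JP, with radius 12.2, so the center U sits 12.2 in from both sides at U = (-49.50, -18.80). That places the tangent points at T = (-61.70, -18.80) on ST and J = (-49.50, -31.00) on JP. Then |ET| = |T − E| = 64.50.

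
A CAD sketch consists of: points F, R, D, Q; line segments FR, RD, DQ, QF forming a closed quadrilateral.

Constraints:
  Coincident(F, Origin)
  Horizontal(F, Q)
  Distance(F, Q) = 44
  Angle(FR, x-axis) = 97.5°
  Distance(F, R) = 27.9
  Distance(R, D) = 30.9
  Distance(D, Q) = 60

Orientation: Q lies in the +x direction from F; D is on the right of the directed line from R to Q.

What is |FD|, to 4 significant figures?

16.01

F is at the origin; F and Q share the same y with |FQ| = 44.0 and Q in +x, so Q = (44.0, 0). FR runs at 97.5° with |FR| = 27.9, so R = (-3.642, 27.66). D is determined by |RD| = 30.9 and |DQ| = 60.0 together: it lies at the intersection of circle(R, 30.9) and circle(Q, 60.0). With |RQ| = 55.09, the foot of the radical line on RQ is 3.537 from R and the perpendicular offset is √(30.9² − 3.537²) = 30.70. Taking the right-of-RQ solution: D = (-16.00, -0.6613).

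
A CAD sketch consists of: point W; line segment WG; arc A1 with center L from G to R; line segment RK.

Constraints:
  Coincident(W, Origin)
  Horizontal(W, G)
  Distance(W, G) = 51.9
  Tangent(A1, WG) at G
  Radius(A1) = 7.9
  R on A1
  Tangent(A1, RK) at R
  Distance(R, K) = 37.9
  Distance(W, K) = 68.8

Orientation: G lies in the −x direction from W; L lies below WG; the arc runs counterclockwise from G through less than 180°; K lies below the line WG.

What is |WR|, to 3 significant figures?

60.4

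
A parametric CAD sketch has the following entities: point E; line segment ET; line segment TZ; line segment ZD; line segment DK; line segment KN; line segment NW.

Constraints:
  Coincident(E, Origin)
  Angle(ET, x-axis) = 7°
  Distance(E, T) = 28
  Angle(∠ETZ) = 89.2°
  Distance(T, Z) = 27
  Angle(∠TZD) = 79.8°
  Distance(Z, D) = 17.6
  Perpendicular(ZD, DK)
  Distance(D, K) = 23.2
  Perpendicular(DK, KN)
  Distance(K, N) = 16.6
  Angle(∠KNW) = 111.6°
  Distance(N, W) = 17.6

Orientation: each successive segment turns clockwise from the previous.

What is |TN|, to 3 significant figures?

5.07

E is at the origin; ET runs at 7.0° with length 28.0, so T = (27.8, 3.41). ∠ETZ = 89.2° gives TZ at -83.8° from the x-axis; with |TZ| = 27.0, Z = (30.7, -23.4). ∠TZD = 79.8° gives ZD at 176° from the x-axis; with |ZD| = 17.6, D = (13.2, -22.2). The perpendicularity gives DK at right angles to ZD, so DK runs at 86.0°; with |DK| = 23.2, K = (14.8, 0.941). The perpendicularity gives KN at right angles to DK, so KN runs at -4.00°; with |KN| = 16.6, N = (31.3, -0.216). Then |TN| = |N − T| = 5.07.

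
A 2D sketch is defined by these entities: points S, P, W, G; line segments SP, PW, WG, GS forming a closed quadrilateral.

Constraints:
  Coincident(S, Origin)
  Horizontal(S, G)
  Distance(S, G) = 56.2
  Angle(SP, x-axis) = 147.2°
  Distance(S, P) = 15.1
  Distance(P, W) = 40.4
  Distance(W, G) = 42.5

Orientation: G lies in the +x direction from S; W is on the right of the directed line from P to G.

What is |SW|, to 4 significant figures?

25.54

S is at the origin; SG is horizontal with |SG| = 56.2 and G in +x, so G = (56.2, 0). SP runs at 147.2° with |SP| = 15.1, so P = (-12.69, 8.180). W is determined by |PW| = 40.4 and |WG| = 42.5 together: it lies at the intersection of circle(P, 40.4) and circle(G, 42.5). With |PG| = 69.38, the foot of the radical line on PG is 33.43 from P and the perpendicular offset is √(40.4² − 33.43²) = 22.68. Taking the right-of-PG solution: W = (17.83, -18.28).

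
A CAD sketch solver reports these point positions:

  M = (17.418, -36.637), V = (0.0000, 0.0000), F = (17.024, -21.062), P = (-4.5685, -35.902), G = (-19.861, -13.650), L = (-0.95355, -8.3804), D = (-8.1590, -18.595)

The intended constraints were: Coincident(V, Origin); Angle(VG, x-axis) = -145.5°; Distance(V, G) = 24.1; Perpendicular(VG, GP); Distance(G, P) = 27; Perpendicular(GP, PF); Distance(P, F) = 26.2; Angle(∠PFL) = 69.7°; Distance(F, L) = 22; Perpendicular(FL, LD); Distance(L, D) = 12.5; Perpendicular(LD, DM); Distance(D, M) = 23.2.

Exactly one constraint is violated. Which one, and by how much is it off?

Distance(D, M) = 23.2 — off by 8.10.

V = (0.00, 0.00) ✓; VG at -145.5° ✓; |VG| = 24.10 ✓; ∠(VG, GP) = 90.00° ✓; |GP| = 27.00 ✓; ∠(GP, PF) = 90.00° ✓; |PF| = 26.20 ✓; ∠PFL = 69.70° ✓; |FL| = 22.00 ✓; ∠(FL, LD) = 90.00° ✓; |LD| = 12.50 ✓; ∠(LD, DM) = 90.00° ✓; |DM| = 31.30 ✗.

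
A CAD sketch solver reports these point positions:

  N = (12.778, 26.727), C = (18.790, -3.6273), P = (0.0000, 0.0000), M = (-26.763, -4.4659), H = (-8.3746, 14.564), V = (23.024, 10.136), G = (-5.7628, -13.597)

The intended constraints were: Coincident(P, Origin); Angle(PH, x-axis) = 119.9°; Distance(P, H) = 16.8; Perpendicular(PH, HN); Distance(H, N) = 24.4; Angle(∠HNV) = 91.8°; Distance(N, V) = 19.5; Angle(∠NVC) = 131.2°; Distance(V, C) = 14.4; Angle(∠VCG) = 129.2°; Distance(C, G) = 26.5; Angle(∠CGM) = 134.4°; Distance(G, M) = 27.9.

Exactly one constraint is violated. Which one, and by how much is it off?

Distance(G, M) = 27.9 — off by 5.00.

P = (0.00, 0.00) ✓; PH at 119.9° ✓; |PH| = 16.80 ✓; ∠(PH, HN) = 90.00° ✓; |HN| = 24.40 ✓; ∠HNV = 91.80° ✓; |NV| = 19.50 ✓; ∠NVC = 131.2° ✓; |VC| = 14.40 ✓; ∠VCG = 129.2° ✓; |CG| = 26.50 ✓; ∠CGM = 134.4° ✓; |GM| = 22.90 ✗.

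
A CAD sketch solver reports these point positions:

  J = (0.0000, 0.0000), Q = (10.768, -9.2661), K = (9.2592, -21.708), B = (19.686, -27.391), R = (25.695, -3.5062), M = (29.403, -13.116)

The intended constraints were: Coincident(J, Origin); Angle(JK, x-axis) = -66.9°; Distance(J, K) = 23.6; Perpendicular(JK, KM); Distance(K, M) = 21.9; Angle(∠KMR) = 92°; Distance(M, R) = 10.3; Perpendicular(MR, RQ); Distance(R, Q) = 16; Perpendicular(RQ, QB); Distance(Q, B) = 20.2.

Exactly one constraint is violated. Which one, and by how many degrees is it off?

Perpendicular(RQ, QB) — off by 5.10°.

J = (0.00, 0.00) ✓; JK at -66.90° ✓; |JK| = 23.60 ✓; ∠(JK, KM) = 90.00° ✓; |KM| = 21.90 ✓; ∠KMR = 92.00° ✓; |MR| = 10.30 ✓; ∠(MR, RQ) = 90.00° ✓; |RQ| = 16.00 ✓; ∠(RQ, QB) = 95.10° ✗; |QB| = 20.20 ✓.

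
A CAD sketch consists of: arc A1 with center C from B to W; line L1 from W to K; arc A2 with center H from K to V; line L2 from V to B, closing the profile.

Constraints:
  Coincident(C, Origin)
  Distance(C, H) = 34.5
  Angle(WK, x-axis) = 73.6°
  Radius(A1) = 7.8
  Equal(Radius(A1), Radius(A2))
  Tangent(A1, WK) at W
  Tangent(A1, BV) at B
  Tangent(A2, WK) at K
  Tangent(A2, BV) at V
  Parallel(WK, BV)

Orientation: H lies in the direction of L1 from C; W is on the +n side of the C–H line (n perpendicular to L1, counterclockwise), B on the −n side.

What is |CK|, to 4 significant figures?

35.37

Tangency of A1 to both parallel lines with radius 7.8 puts W and B at C ± 7.8·n: W = (-7.483, 2.202), B = (7.483, -2.202). Equal radii place K and V the same way about H: K = H + 7.8·n = (2.258, 35.30), V = H − 7.8·n = (17.22, 30.89). Then |CK| = |K − C| = 35.37.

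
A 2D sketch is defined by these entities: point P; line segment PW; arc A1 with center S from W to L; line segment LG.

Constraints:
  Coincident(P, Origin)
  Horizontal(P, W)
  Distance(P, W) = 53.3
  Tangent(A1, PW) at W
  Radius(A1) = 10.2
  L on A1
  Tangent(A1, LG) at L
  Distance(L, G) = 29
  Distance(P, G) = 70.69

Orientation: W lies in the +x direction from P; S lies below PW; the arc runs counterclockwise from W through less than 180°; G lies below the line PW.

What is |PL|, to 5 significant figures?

46.751

Checks: |SL| = 10.20 ✓; ∠(SL, LG) = 90.00° ✓; |LG| = 29.00 ✓; |PG| = 70.69 ✓.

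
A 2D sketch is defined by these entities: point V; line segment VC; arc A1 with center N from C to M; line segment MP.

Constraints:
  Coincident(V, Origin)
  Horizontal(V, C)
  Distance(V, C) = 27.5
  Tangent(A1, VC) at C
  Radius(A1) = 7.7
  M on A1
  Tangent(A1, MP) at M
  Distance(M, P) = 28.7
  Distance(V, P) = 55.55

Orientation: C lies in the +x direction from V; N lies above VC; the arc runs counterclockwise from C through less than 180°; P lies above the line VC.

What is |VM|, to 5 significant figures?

34.823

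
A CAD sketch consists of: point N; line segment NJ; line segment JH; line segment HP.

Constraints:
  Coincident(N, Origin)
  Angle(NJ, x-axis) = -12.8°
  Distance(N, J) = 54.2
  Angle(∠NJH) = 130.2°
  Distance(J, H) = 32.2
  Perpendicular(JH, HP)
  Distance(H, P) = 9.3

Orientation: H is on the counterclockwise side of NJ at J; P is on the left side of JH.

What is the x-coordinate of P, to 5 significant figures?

72.972

N is at the origin; NJ runs at -12.8° with length 54.2, so J = 54.2·(cos -12.8°, sin -12.8°) = (52.853, -12.008). ∠NJH = 130.2°, so JH runs at -12.8° + (180° − 130.2°) = 37.000° from the x-axis; with |JH| = 32.2, H = J + 32.2·(cos 37.000°, sin 37.000°) = (78.569, 7.3705). JH is perpendicular to HP; with |HP| = 9.3 on the left of JH, P = H + 9.3·(-0.60182, 0.79864) = (72.972, 14.798). So P.x = 72.972.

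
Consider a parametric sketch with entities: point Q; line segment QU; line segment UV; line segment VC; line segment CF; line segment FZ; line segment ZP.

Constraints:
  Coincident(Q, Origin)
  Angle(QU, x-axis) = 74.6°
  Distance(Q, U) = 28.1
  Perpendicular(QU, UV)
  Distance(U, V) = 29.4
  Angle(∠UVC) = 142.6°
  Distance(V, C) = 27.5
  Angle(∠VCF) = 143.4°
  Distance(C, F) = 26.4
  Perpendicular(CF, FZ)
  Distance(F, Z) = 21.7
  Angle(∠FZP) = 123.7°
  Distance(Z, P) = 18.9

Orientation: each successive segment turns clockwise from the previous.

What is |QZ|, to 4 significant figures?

42.63

∠VCF = 143.4° gives CF at -89.40° from the x-axis; with |CF| = 26.4, F = (52.71, -29.02). The perpendicularity gives FZ at right angles to CF, so FZ runs at -179.4°; with |FZ| = 21.7, Z = (31.01, -29.25). Then |QZ| = |Z − Q| = 42.63.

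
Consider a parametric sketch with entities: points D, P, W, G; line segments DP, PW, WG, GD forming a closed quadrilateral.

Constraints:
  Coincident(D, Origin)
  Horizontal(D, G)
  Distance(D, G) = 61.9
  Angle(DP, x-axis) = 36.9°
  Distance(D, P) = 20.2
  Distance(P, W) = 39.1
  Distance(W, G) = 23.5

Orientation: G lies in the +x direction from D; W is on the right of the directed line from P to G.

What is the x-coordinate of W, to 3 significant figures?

44.0

Checks: |PW| = 39.10 ✓; |WG| = 23.50 ✓.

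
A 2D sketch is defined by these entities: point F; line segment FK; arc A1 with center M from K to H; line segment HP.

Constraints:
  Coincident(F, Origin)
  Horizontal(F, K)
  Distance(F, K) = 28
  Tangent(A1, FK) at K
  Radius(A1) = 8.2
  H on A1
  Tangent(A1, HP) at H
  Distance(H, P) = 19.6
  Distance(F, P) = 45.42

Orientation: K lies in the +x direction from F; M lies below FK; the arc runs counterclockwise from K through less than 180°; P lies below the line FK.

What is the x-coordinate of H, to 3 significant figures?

22.1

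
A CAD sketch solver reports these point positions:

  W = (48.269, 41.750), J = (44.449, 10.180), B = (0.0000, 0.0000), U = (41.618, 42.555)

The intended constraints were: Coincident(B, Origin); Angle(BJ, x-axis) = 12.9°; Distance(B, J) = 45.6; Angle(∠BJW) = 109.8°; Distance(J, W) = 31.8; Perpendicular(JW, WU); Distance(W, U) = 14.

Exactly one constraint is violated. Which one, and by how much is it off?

Distance(W, U) = 14 — off by 7.30.

B = (0.00, 0.00) ✓; BJ at 12.90° ✓; |BJ| = 45.60 ✓; ∠BJW = 109.8° ✓; |JW| = 31.80 ✓; ∠(JW, WU) = 90.00° ✓; |WU| = 6.700 ✗.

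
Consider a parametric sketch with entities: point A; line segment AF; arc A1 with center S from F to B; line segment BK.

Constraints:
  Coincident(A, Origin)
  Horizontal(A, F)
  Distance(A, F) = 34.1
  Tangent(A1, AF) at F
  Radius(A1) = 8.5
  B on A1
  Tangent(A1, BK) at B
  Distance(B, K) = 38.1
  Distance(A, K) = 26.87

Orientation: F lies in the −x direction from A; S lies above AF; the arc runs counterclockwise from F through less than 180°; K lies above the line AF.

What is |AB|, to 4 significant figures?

28.64

Checks: |SB| = 8.500 ✓; ∠(SB, BK) = 90.00° ✓; |BK| = 38.10 ✓; |AK| = 26.87 ✓.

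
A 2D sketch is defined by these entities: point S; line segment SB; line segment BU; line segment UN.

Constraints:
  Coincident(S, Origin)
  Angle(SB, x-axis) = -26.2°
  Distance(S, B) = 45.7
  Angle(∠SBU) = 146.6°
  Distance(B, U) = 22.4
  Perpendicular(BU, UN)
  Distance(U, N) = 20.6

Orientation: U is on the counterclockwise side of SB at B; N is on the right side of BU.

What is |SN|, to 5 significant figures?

75.897

S is at the origin; SB runs at -26.2° with length 45.7, so B = 45.7·(cos -26.2°, sin -26.2°) = (41.005, -20.177). ∠SBU = 146.6°, so BU runs at -26.2° + (180° − 146.6°) = 7.2000° from the x-axis; with |BU| = 22.4, U = B + 22.4·(cos 7.2000°, sin 7.2000°) = (63.228, -17.369). The perpendicularity gives UN at right angles to BU; with |UN| = 20.6 on the right of BU, N = U + 20.6·(0.12533, -0.99211) = (65.810, -37.807). Then |SN| = |N − S| = 75.897.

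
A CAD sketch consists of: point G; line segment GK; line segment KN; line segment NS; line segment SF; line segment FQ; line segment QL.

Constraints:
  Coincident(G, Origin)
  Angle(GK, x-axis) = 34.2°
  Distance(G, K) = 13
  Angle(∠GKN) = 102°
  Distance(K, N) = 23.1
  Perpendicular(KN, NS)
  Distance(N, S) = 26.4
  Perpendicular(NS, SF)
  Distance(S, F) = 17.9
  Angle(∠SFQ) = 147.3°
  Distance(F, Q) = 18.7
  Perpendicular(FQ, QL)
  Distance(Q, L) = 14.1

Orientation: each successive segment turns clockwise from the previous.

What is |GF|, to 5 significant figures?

15.802

G is at the origin; GK runs at 34.2° with length 13.0, so K = (10.752, 7.3071). ∠GKN = 102.0° gives KN at -43.800° from the x-axis; with |KN| = 23.1, N = (27.425, -8.6814). KN ⟂ NS, so NS runs at -133.80°; with |NS| = 26.4, S = (9.1521, -27.736). NS is perpendicular to SF, so SF runs at 136.20°; with |SF| = 17.9, F = (-3.7674, -15.347). Then |GF| = |F − G| = 15.802.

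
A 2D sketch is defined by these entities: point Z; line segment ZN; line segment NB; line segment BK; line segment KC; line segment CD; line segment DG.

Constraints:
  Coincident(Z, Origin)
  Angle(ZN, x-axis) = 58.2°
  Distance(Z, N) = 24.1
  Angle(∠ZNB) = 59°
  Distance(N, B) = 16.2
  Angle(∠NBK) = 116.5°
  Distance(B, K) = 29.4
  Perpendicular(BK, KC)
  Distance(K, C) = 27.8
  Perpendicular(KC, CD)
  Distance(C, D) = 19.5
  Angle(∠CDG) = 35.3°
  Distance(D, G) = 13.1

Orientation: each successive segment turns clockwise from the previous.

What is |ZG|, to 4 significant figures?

8.515

KC is perpendicular to CD, so CD runs at 53.70°; with |CD| = 19.5, D = (-8.161, 14.55). ∠CDG = 35.3° gives DG at -91.00° from the x-axis; with |DG| = 13.1, G = (-8.390, 1.455). Then |ZG| = |G − Z| = 8.515.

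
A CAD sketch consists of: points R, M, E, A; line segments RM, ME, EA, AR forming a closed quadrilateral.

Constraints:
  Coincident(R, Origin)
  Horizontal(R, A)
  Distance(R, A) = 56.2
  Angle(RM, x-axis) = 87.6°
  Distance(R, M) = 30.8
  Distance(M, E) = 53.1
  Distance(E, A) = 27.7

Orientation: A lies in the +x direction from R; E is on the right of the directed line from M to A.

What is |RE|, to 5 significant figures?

34.128

R is at the origin; RA is horizontal with |RA| = 56.2 and A in +x, so A = (56.2, 0). RM runs at 87.6° with |RM| = 30.8, so M = (1.2898, 30.773). E is determined by |ME| = 53.1 and |EA| = 27.7 together: it lies at the intersection of circle(M, 53.1) and circle(A, 27.7). With |MA| = 62.945, the foot of the radical line on MA is 47.775 from M and the perpendicular offset is √(53.1² − 47.775²) = 23.177. Taking the right-of-MA solution: E = (31.636, -12.802).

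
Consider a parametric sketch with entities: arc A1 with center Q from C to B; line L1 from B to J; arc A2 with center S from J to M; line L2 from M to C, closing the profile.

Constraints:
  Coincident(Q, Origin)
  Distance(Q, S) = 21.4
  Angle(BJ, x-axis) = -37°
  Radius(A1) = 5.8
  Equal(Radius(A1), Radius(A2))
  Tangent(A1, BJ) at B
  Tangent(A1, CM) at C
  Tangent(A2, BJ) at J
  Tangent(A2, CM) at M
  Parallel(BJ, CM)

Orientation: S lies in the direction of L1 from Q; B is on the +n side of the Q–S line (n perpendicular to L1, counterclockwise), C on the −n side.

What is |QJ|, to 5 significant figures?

22.172

Tangency of A1 to both parallel lines with radius 5.8 puts B and C at Q ± 5.8·n: B = (3.4905, 4.6321), C = (-3.4905, -4.6321). Equal radii place J and M the same way about S: J = S + 5.8·n = (20.581, -8.2468), M = S − 5.8·n = (13.600, -17.511). Then |QJ| = |J − Q| = 22.172.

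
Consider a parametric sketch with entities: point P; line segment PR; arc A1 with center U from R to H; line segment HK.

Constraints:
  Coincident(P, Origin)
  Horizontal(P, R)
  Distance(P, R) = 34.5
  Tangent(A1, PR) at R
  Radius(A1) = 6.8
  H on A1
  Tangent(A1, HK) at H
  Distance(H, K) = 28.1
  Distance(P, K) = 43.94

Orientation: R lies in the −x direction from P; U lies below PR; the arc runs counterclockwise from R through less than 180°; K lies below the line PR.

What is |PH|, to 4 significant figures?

41.70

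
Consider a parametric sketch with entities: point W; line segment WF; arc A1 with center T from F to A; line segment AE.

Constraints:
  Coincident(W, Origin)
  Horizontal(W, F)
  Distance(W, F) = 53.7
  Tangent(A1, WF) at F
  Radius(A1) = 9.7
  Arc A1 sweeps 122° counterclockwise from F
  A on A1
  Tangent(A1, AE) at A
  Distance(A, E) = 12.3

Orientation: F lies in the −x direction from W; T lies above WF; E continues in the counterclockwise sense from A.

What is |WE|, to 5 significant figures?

57.808

W is at the origin; W and F share the same y with |WF| = 53.7 and F on the −x side, so F = (-53.700, 0.0000). Tangency of A1 to WF means the radius TF is perpendicular to WF, so T = F + (0, 9.7) = (-53.700, 9.7000). On A1, F sits at bearing -90° from T; a 122° counterclockwise sweep puts A at bearing 32°, so A = T + 9.7·(cos 32°, sin 32°) = (-45.474, 14.840). A1 meets AE tangentially, so TA is at right angles to AE, so AE runs along (−sin 32°, cos 32°); with |AE| = 12.3, E = (-51.992, 25.271). Then |WE| = |E − W| = 57.808.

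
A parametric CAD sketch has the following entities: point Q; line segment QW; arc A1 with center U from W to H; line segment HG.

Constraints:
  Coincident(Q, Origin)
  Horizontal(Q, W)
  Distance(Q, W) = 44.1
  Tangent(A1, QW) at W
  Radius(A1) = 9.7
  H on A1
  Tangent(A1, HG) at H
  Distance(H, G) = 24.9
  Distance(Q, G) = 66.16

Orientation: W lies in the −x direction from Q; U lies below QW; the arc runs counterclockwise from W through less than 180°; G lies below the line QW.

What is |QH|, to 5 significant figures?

54.320

Checks: Q.y = 0.00, W.y = 0.00 ✓; |UH| = 9.700 ✓; ∠(UH, HG) = 90.00° ✓; |HG| = 24.90 ✓; |QG| = 66.16 ✓.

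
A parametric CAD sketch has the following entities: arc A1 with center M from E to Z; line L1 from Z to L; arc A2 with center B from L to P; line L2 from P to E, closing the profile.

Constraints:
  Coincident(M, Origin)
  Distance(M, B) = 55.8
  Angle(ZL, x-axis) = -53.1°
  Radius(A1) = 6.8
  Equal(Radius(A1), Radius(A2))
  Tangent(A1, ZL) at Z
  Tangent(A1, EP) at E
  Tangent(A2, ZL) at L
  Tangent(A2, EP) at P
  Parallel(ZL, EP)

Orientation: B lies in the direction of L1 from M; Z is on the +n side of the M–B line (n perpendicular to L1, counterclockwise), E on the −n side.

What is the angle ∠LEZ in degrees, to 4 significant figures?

76.30°

Tangency of A1 to both parallel lines with radius 6.8 puts Z and E at M ± 6.8·n: Z = (5.438, 4.083), E = (-5.438, -4.083). Equal radii place L and P the same way about B: L = B + 6.8·n = (38.94, -40.54), P = B − 6.8·n = (28.07, -48.71). Then cos ∠LEZ = EL·EZ / (|EL||EZ|), giving 76.30°.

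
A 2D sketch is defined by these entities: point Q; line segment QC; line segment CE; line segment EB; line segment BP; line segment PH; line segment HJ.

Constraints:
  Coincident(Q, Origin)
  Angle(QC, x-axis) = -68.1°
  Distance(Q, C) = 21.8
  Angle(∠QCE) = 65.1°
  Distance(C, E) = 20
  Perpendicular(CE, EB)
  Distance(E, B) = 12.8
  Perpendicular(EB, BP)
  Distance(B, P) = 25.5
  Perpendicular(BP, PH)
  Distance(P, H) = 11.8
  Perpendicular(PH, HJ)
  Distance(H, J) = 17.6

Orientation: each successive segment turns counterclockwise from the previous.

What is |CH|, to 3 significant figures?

5.59

Q is at the origin; QC runs at -68.1° with length 21.8, so C = (8.13, -20.2). ∠QCE = 65.1° gives CE at 46.8° from the x-axis; with |CE| = 20.0, E = (21.8, -5.65). CE is perpendicular to EB, so EB runs at 137°; with |EB| = 12.8, B = (12.5, 3.11). EB is perpendicular to BP, so BP runs at -133°; with |BP| = 25.5, P = (-4.96, -15.5). BP ⟂ PH, so PH runs at -43.2°; with |PH| = 11.8, H = (3.64, -23.6). Then |CH| = |H − C| = 5.59.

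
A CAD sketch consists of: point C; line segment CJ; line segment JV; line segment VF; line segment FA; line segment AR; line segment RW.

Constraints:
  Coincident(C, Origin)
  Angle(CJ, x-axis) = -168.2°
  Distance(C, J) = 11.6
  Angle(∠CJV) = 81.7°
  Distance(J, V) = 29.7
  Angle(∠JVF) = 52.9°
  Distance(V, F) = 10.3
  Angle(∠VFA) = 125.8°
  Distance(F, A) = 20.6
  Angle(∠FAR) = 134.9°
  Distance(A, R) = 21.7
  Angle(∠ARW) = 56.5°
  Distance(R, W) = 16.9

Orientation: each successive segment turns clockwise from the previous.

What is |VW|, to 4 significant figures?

27.41

∠FAR = 134.9° gives AR at -132.9° from the x-axis; with |AR| = 21.7, R = (-18.57, -14.91). ∠ARW = 56.5° gives RW at 103.6° from the x-axis; with |RW| = 16.9, W = (-22.54, 1.518). Then |VW| = |W − V| = 27.41.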